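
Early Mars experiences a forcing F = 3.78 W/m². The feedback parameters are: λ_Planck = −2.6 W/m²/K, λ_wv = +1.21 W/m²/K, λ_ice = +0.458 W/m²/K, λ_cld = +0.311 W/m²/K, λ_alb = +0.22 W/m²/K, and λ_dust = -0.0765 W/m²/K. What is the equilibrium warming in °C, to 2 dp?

7.92 °C

Net feedback parameter λ = (−2.6) + (+1.21) + (+0.458) + (+0.311) + (+0.22) + (-0.0765) = -0.4775 W/m²/K.
ΔT = −F/λ = −3.78/(-0.4775) = 7.92 °C.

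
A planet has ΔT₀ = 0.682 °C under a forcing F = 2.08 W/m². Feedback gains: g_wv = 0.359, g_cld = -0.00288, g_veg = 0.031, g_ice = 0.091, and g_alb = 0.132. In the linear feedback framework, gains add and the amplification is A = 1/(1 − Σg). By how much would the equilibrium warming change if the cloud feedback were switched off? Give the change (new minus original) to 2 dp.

Original: g = 0.61012, ΔT = 0.682/(1−0.61012) = 1.7493 °C.
Without cloud: g' = 0.613, ΔT' = 0.682/(1−0.613) = 1.7623 °C.
Change = 1.7623 − 1.7493 = 0.01 °C.

0.01 °C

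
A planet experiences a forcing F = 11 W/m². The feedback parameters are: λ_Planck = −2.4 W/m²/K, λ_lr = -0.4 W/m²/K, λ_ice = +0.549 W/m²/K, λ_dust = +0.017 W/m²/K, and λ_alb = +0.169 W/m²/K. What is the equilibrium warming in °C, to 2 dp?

5.33 °C

Net feedback parameter λ = (−2.4) + (-0.4) + (+0.549) + (+0.017) + (+0.169) = -2.065 W/m²/K.
ΔT = −F/λ = −11/(-2.065) = 5.33 °C.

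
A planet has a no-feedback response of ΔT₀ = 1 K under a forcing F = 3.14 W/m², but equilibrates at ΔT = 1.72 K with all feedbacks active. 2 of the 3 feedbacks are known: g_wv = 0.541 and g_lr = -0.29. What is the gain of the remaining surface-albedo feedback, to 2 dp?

Amplification A = ΔT/ΔT₀ = 1.72/1 = 1.72.
Total gain g = 1 − 1/A = 1 − 1/1.72 = 0.4186.
Known gains sum to 0.541 − 0.29 = 0.251.
g_alb = 0.4186 − 0.251 = 0.17.

0.17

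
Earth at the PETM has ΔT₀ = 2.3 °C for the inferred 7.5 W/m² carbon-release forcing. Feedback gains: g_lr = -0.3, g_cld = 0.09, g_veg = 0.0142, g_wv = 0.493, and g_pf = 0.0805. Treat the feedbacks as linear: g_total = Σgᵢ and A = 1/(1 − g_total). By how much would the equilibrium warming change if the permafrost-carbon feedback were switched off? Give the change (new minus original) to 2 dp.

-0.42 °C

Original: g = 0.3777, ΔT = 2.3/(1−0.3777) = 3.6960 °C.
Without permafrost-carbon: g' = 0.2972, ΔT' = 2.3/(1−0.2972) = 3.2726 °C.
Change = 3.2726 − 3.6960 = -0.42 °C.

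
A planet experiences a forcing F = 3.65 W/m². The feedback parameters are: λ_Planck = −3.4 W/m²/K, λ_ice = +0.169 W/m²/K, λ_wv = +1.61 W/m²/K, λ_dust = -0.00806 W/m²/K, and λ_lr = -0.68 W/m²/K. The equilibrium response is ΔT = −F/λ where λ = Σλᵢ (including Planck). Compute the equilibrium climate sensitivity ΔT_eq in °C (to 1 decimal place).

1.6 °C

Net feedback parameter λ = (−3.4) + (+0.169) + (+1.61) + (-0.00806) + (-0.68) = -2.30906 W/m²/K.
ΔT = −F/λ = −3.65/(-2.30906) = 1.6 °C.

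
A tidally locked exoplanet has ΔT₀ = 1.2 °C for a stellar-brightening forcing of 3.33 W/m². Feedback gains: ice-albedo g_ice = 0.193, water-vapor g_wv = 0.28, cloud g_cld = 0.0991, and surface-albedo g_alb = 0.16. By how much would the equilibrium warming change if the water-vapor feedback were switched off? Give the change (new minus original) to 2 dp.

Original: g = 0.7321, ΔT = 1.2/(1−0.7321) = 4.4793 °C.
Without water-vapor: g' = 0.4521, ΔT' = 1.2/(1−0.4521) = 2.1902 °C.
Change = 2.1902 − 4.4793 = -2.29 °C.

-2.29 °C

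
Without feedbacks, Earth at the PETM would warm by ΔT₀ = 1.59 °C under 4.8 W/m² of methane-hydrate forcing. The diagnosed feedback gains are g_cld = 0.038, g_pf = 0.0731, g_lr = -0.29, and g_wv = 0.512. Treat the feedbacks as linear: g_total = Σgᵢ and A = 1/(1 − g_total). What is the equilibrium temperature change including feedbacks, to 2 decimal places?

2.38 °C

Total gain g = 0.038 + 0.0731 − 0.29 + 0.512 = 0.3331.
Amplification A = 1/(1 − 0.3331) = 1.499.
ΔT = 1.59 × 1.499 = 2.38 °C.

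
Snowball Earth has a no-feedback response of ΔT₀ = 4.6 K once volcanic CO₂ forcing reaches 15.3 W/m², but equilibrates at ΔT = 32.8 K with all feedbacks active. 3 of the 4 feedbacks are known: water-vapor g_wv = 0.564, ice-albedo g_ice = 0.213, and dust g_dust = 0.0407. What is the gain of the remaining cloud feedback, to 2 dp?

0.04

Amplification A = ΔT/ΔT₀ = 32.8/4.6 = 7.13.
Total gain g = 1 − 1/A = 1 − 1/7.13 = 0.8597.
Known gains sum to 0.564 + 0.213 + 0.0407 = 0.8177.
g_cld = 0.8597 − 0.8177 = 0.04.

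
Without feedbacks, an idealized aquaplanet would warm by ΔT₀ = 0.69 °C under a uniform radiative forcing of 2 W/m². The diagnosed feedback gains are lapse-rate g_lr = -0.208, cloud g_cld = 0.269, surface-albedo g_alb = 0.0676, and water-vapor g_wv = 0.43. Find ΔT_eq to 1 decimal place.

Total gain g = -0.208 + 0.269 + 0.0676 + 0.43 = 0.5586.
Amplification A = 1/(1 − 0.5586) = 2.266.
ΔT = 0.69 × 2.266 = 1.6 °C.

1.6 °C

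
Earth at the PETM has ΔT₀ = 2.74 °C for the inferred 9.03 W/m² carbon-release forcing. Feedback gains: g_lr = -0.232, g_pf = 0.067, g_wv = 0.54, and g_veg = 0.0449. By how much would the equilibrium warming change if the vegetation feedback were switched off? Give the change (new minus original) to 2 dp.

-0.34 °C

Original: g = 0.4199, ΔT = 2.74/(1−0.4199) = 4.7233 °C.
Without vegetation: g' = 0.375, ΔT' = 2.74/(1−0.375) = 4.3840 °C.
Change = 4.3840 − 4.7233 = -0.34 °C.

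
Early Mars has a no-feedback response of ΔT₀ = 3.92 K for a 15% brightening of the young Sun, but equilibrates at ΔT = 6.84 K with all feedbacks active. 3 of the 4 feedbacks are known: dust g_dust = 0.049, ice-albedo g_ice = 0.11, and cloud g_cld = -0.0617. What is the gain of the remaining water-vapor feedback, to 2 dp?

Amplification A = ΔT/ΔT₀ = 6.84/3.92 = 1.745.
Total gain g = 1 − 1/A = 1 − 1/1.745 = 0.4269.
Known gains sum to 0.049 + 0.11 − 0.0617 = 0.0973.
g_wv = 0.4269 − 0.0973 = 0.33.

0.33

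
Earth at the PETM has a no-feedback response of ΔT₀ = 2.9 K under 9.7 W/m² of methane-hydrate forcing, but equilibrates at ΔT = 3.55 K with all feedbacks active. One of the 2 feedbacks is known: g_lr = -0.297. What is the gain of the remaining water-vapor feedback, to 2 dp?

0.48

Amplification A = ΔT/ΔT₀ = 3.55/2.9 = 1.224.
Total gain g = 1 − 1/A = 1 − 1/1.224 = 0.183.
The known gain is -0.297.
g_wv = 0.183 + 0.297 = 0.48.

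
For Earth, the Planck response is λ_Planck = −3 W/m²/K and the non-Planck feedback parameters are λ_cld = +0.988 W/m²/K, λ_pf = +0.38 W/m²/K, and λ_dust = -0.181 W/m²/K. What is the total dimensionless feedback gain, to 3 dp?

0.396

Convert to gains: g_cld = 0.988/3 = 0.3293; g_pf = 0.38/3 = 0.1267; g_dust = -0.181/3 = -0.06033.
Total gain g = 0.39567.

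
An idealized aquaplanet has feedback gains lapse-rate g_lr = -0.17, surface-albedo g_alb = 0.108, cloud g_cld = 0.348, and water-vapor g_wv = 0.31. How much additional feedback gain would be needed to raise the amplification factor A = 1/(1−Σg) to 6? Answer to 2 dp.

0.24

Current total gain = 0.596.
Target gain for A = 6: g* = 1 − 1/6 = 0.8333.
Additional gain needed = 0.8333 − 0.596 = 0.24.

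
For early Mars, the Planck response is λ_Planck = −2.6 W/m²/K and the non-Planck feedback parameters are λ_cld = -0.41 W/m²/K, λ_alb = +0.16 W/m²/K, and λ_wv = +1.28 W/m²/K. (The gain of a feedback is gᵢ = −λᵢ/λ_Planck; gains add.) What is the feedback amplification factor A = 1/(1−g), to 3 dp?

Convert to gains: g_cld = -0.41/2.6 = -0.1577; g_alb = 0.16/2.6 = 0.06154; g_wv = 1.28/2.6 = 0.4923.
Total gain g = 0.39614.
A = 1/(1 − 0.39614) = 1.656.

1.656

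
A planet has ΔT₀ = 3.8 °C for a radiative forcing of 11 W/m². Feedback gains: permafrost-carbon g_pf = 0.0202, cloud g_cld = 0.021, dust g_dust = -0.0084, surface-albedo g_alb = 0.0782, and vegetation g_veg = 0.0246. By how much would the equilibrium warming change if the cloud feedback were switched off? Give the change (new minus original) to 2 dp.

-0.10 °C

Original: g = 0.1356, ΔT = 3.8/(1−0.1356) = 4.3961 °C.
Without cloud: g' = 0.1146, ΔT' = 3.8/(1−0.1146) = 4.2918 °C.
Change = 4.2918 − 4.3961 = -0.10 °C.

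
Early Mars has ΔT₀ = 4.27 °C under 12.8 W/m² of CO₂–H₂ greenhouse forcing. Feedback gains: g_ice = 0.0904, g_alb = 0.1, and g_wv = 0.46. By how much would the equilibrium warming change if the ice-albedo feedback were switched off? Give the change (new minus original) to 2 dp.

Original: g = 0.6504, ΔT = 4.27/(1−0.6504) = 12.2140 °C.
Without ice-albedo: g' = 0.56, ΔT' = 4.27/(1−0.56) = 9.7045 °C.
Change = 9.7045 − 12.2140 = -2.51 °C.

-2.51 °C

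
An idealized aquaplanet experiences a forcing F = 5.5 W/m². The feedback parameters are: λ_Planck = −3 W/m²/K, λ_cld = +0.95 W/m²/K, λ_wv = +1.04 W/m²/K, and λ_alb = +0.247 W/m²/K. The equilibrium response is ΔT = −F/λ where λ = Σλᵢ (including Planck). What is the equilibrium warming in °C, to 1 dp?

7.2 °C

Net feedback parameter λ = (−3) + (+0.95) + (+1.04) + (+0.247) = -0.763 W/m²/K.
ΔT = −F/λ = −5.5/(-0.763) = 7.2 °C.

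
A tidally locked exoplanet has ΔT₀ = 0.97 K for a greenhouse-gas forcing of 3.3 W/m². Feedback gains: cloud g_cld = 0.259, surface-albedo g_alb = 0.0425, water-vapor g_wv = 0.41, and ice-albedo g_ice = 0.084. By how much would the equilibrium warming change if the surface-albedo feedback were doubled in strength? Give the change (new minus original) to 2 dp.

Original: g = 0.7955, ΔT = 0.97/(1−0.7955) = 4.7433 K.
With doubled surface-albedo: g' = 0.838, ΔT' = 0.97/(1−0.838) = 5.9877 K.
Change = 5.9877 − 4.7433 = 1.24 K.

1.24 K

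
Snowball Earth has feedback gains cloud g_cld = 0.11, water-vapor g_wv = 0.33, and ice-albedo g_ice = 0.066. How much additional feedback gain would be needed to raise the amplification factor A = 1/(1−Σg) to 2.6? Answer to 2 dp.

Current total gain = 0.506.
Target gain for A = 2.6: g* = 1 − 1/2.6 = 0.6154.
Additional gain needed = 0.6154 − 0.506 = 0.11.

0.11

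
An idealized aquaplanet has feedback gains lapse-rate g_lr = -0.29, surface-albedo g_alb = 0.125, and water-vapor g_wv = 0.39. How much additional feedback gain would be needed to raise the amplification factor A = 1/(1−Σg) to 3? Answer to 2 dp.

0.44

Current total gain = 0.225.
Target gain for A = 3: g* = 1 − 1/3 = 0.6667.
Additional gain needed = 0.6667 − 0.225 = 0.44.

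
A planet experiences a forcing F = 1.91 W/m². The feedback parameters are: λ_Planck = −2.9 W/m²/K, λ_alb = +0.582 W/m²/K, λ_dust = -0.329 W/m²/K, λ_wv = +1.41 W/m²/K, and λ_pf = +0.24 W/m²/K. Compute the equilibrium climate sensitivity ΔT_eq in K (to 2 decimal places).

Net feedback parameter λ = (−2.9) + (+0.582) + (-0.329) + (+1.41) + (+0.24) = -0.997 W/m²/K.
ΔT = −F/λ = −1.91/(-0.997) = 1.92 K.

1.92 K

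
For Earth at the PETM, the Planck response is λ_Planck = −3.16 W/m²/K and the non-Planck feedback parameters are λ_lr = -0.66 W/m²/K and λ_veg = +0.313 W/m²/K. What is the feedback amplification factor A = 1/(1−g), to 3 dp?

Convert to gains: g_lr = -0.66/3.16 = -0.2089; g_veg = 0.313/3.16 = 0.09905.
Total gain g = -0.10985.
A = 1/(1 + 0.10985) = 0.901.

0.901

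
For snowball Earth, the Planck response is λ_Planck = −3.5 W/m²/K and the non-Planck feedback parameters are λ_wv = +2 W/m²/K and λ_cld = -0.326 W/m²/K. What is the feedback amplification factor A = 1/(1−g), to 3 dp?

Convert to gains: g_wv = 2/3.5 = 0.5714; g_cld = -0.326/3.5 = -0.09314.
Total gain g = 0.47826.
A = 1/(1 − 0.47826) = 1.917.

1.917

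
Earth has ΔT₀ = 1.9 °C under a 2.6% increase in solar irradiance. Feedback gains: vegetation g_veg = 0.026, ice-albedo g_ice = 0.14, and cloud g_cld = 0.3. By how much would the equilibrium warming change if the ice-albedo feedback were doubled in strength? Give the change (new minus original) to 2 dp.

1.26 °C

Original: g = 0.466, ΔT = 1.9/(1−0.466) = 3.5581 °C.
With doubled ice-albedo: g' = 0.606, ΔT' = 1.9/(1−0.606) = 4.8223 °C.
Change = 4.8223 − 3.5581 = 1.26 °C.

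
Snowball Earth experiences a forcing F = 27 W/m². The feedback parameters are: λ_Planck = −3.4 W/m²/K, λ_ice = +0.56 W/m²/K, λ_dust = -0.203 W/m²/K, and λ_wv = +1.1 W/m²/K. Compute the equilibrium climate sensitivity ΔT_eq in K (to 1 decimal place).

Net feedback parameter λ = (−3.4) + (+0.56) + (-0.203) + (+1.1) = -1.943 W/m²/K.
ΔT = −F/λ = −27/(-1.943) = 13.9 K.

13.9 K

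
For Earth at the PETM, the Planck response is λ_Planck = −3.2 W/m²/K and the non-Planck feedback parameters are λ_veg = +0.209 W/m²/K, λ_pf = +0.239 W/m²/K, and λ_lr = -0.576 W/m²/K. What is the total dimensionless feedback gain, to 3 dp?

Convert to gains: g_veg = 0.209/3.2 = 0.06531; g_pf = 0.239/3.2 = 0.07469; g_lr = -0.576/3.2 = -0.18.
Total gain g = -0.04.

-0.040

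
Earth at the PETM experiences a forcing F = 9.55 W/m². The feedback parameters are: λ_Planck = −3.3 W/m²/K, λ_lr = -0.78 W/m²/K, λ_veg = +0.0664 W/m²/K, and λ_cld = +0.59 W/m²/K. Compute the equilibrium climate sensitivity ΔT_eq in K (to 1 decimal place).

2.8 K

Net feedback parameter λ = (−3.3) + (-0.78) + (+0.0664) + (+0.59) = -3.4236 W/m²/K.
ΔT = −F/λ = −9.55/(-3.4236) = 2.8 K.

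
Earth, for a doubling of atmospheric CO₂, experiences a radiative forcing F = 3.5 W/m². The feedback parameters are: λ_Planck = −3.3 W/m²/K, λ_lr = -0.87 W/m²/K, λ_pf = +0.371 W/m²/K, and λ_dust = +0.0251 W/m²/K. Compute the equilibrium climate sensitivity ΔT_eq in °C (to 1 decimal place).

0.9 °C

Net feedback parameter λ = (−3.3) + (-0.87) + (+0.371) + (+0.0251) = -3.7739 W/m²/K.
ΔT = −F/λ = −3.5/(-3.7739) = 0.9 °C.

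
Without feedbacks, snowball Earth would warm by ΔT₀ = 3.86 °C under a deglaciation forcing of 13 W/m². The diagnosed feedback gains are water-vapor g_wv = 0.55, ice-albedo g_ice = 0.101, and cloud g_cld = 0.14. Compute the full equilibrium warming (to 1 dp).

Total gain g = 0.55 + 0.101 + 0.14 = 0.791.
Amplification A = 1/(1 − 0.791) = 4.785.
ΔT = 3.86 × 4.785 = 18.5 °C.

18.5 °C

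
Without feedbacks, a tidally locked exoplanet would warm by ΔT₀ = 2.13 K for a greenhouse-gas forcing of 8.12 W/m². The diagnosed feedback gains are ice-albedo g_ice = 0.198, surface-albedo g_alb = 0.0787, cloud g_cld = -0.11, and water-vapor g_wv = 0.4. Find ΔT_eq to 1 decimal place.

4.9 K

Total gain g = 0.198 + 0.0787 − 0.11 + 0.4 = 0.5667.
Amplification A = 1/(1 − 0.5667) = 2.308.
ΔT = 2.13 × 2.308 = 4.9 K.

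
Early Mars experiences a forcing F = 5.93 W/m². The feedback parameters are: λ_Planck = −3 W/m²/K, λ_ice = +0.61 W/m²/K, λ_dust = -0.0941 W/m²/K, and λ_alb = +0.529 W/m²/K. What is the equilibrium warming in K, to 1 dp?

Net feedback parameter λ = (−3) + (+0.61) + (-0.0941) + (+0.529) = -1.9551 W/m²/K.
ΔT = −F/λ = −5.93/(-1.9551) = 3.0 K.

3.0 K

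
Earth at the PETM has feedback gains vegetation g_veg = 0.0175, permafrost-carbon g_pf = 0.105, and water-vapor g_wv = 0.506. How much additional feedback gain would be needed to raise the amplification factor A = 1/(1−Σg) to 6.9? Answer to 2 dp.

0.23

Current total gain = 0.6285.
Target gain for A = 6.9: g* = 1 − 1/6.9 = 0.8551.
Additional gain needed = 0.8551 − 0.6285 = 0.23.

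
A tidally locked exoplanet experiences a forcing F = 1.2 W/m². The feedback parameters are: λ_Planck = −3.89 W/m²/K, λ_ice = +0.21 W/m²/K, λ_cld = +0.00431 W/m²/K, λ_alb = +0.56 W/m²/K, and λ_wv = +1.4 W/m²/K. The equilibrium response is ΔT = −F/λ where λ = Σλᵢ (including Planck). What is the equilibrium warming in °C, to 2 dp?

Net feedback parameter λ = (−3.89) + (+0.21) + (+0.00431) + (+0.56) + (+1.4) = -1.71569 W/m²/K.
ΔT = −F/λ = −1.2/(-1.71569) = 0.70 °C.

0.70 °C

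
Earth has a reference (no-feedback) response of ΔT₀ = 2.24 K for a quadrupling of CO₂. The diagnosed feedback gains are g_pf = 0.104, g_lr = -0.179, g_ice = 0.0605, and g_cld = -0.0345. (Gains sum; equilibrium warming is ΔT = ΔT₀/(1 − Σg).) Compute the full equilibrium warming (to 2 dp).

2.14 K

Total gain g = 0.104 − 0.179 + 0.0605 − 0.0345 = -0.049.
Amplification A = 1/(1 + 0.049) = 0.9533.
ΔT = 2.24 × 0.9533 = 2.14 K.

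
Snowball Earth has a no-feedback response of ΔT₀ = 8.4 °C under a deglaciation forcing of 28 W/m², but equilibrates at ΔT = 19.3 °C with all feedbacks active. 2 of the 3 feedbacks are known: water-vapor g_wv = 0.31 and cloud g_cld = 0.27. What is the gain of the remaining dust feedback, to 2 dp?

-0.02

Amplification A = ΔT/ΔT₀ = 19.3/8.4 = 2.298.
Total gain g = 1 − 1/A = 1 − 1/2.298 = 0.5648.
Known gains sum to 0.31 + 0.27 = 0.58.
g_dust = 0.5648 − 0.58 = -0.02.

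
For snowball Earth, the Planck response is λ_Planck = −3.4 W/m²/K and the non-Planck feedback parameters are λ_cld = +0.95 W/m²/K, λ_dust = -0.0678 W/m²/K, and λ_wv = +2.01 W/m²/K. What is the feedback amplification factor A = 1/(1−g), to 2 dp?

Convert to gains: g_cld = 0.95/3.4 = 0.2794; g_dust = -0.0678/3.4 = -0.01994; g_wv = 2.01/3.4 = 0.5912.
Total gain g = 0.85066.
A = 1/(1 − 0.85066) = 6.70.

6.70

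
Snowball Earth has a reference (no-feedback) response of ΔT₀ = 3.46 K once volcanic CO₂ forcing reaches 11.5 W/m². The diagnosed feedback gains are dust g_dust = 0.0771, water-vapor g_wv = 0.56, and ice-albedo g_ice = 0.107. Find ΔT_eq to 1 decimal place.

13.5 K

Total gain g = 0.0771 + 0.56 + 0.107 = 0.7441.
Amplification A = 1/(1 − 0.7441) = 3.908.
ΔT = 3.46 × 3.908 = 13.5 K.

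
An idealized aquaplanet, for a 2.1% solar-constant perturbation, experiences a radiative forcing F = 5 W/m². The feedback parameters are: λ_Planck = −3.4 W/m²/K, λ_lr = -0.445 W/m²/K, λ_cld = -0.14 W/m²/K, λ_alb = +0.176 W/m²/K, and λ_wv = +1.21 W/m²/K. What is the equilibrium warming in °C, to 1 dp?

1.9 °C

Net feedback parameter λ = (−3.4) + (-0.445) + (-0.14) + (+0.176) + (+1.21) = -2.599 W/m²/K.
ΔT = −F/λ = −5/(-2.599) = 1.9 °C.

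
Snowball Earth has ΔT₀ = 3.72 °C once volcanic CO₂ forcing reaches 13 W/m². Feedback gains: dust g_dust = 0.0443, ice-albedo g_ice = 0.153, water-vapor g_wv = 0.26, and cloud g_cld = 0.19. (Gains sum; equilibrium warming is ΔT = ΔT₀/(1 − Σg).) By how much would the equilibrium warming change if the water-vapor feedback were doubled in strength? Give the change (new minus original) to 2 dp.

29.58 °C

Original: g = 0.6473, ΔT = 3.72/(1−0.6473) = 10.5472 °C.
With doubled water-vapor: g' = 0.9073, ΔT' = 3.72/(1−0.9073) = 40.1294 °C.
Change = 40.1294 − 10.5472 = 29.58 °C.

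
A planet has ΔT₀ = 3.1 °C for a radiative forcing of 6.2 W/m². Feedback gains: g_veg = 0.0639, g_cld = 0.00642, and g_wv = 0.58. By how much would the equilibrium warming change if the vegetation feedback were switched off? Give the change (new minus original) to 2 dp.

-1.37 °C

Original: g = 0.65032, ΔT = 3.1/(1−0.65032) = 8.8652 °C.
Without vegetation: g' = 0.58642, ΔT' = 3.1/(1−0.58642) = 7.4955 °C.
Change = 7.4955 − 8.8652 = -1.37 °C.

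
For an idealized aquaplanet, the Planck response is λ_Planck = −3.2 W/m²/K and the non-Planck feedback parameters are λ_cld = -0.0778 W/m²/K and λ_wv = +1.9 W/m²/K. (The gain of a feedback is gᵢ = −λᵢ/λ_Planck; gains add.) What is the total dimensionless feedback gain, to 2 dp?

0.57

Convert to gains: g_cld = -0.0778/3.2 = -0.02431; g_wv = 1.9/3.2 = 0.5937.
Total gain g = 0.56939.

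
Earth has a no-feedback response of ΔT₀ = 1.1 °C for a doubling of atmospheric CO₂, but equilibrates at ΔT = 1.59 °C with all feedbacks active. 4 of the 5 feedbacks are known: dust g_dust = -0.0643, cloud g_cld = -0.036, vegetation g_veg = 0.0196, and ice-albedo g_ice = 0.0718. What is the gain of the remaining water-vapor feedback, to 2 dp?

Amplification A = ΔT/ΔT₀ = 1.59/1.1 = 1.445.
Total gain g = 1 − 1/A = 1 − 1/1.445 = 0.308.
Known gains sum to -0.0643 − 0.036 + 0.0196 + 0.0718 = -0.0089.
g_wv = 0.308 + 0.0089 = 0.32.

0.32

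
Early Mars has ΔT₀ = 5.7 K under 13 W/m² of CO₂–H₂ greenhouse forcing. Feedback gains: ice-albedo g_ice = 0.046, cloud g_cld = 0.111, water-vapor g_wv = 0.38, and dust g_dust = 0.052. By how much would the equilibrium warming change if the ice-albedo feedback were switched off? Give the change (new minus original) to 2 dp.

-1.40 K

Original: g = 0.589, ΔT = 5.7/(1−0.589) = 13.8686 K.
Without ice-albedo: g' = 0.543, ΔT' = 5.7/(1−0.543) = 12.4726 K.
Change = 12.4726 − 13.8686 = -1.40 K.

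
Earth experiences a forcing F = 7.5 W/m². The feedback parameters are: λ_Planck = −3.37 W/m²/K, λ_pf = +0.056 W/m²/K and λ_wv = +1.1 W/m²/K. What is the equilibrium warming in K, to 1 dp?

Net feedback parameter λ = (−3.37) + (+0.056) + (+1.1) = -2.214 W/m²/K.
ΔT = −F/λ = −7.5/(-2.214) = 3.4 K.

3.4 K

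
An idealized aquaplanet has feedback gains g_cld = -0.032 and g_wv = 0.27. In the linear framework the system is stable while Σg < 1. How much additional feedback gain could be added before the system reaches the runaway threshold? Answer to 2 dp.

Current total gain = -0.032 + 0.27 = 0.238.
Margin to runaway = 1 − 0.238 = 0.76.

0.76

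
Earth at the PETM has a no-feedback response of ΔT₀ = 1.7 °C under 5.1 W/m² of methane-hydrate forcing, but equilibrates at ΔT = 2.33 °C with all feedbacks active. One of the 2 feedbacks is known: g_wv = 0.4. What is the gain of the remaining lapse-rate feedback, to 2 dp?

Amplification A = ΔT/ΔT₀ = 2.33/1.7 = 1.371.
Total gain g = 1 − 1/A = 1 − 1/1.371 = 0.2706.
The known gain is 0.4.
g_lr = 0.2706 − 0.4 = -0.13.

-0.13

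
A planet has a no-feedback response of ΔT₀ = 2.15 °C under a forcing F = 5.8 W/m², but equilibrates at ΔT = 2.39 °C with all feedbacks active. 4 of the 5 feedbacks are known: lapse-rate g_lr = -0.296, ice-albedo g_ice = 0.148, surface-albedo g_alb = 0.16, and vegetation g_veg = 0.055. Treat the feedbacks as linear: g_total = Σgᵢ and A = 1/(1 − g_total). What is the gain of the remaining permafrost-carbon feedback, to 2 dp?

0.03

Amplification A = ΔT/ΔT₀ = 2.39/2.15 = 1.112.
Total gain g = 1 − 1/A = 1 − 1/1.112 = 0.1007.
Known gains sum to -0.296 + 0.148 + 0.16 + 0.055 = 0.067.
g_pf = 0.1007 − 0.067 = 0.03.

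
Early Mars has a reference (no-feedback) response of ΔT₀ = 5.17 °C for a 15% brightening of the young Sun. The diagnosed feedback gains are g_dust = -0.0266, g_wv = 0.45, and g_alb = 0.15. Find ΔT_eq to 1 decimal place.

Total gain g = -0.0266 + 0.45 + 0.15 = 0.5734.
Amplification A = 1/(1 − 0.5734) = 2.344.
ΔT = 5.17 × 2.344 = 12.1 °C.

12.1 °C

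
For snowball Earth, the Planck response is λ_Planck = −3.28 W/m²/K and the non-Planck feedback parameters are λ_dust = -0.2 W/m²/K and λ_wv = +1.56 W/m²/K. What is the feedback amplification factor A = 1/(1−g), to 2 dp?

1.71

Convert to gains: g_dust = -0.2/3.28 = -0.06098; g_wv = 1.56/3.28 = 0.4756.
Total gain g = 0.41462.
A = 1/(1 − 0.41462) = 1.71.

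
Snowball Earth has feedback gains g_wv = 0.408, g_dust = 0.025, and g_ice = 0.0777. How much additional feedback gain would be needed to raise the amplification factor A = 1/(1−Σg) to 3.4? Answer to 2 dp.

0.20

Current total gain = 0.5107.
Target gain for A = 3.4: g* = 1 − 1/3.4 = 0.7059.
Additional gain needed = 0.7059 − 0.5107 = 0.20.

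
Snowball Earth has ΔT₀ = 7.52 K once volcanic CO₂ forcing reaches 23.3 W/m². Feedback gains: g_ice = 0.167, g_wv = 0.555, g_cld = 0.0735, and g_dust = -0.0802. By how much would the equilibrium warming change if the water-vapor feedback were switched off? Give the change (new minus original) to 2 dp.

-17.46 K

Original: g = 0.7153, ΔT = 7.52/(1−0.7153) = 26.4138 K.
Without water-vapor: g' = 0.1603, ΔT' = 7.52/(1−0.1603) = 8.9556 K.
Change = 8.9556 − 26.4138 = -17.46 K.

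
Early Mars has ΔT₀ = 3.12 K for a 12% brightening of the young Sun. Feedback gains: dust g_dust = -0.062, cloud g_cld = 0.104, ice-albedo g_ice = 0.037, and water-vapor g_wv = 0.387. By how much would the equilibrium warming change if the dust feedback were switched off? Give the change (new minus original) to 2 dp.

0.77 K

Original: g = 0.466, ΔT = 3.12/(1−0.466) = 5.8427 K.
Without dust: g' = 0.528, ΔT' = 3.12/(1−0.528) = 6.6102 K.
Change = 6.6102 − 5.8427 = 0.77 K.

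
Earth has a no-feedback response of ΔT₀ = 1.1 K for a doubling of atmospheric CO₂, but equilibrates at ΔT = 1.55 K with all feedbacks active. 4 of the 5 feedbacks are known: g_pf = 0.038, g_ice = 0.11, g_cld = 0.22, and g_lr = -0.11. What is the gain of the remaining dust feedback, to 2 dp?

0.03

Amplification A = ΔT/ΔT₀ = 1.55/1.1 = 1.409.
Total gain g = 1 − 1/A = 1 − 1/1.409 = 0.2903.
Known gains sum to 0.038 + 0.11 + 0.22 − 0.11 = 0.258.
g_dust = 0.2903 − 0.258 = 0.03.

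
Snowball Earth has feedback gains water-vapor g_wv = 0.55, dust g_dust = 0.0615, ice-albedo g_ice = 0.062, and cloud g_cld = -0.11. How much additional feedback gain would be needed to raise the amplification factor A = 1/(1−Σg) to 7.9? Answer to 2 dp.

Current total gain = 0.5635.
Target gain for A = 7.9: g* = 1 − 1/7.9 = 0.8734.
Additional gain needed = 0.8734 − 0.5635 = 0.31.

0.31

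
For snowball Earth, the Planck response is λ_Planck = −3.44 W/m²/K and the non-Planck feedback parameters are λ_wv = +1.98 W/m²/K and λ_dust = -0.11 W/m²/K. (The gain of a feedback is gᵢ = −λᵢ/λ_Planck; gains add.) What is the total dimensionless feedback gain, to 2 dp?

0.54

Convert to gains: g_wv = 1.98/3.44 = 0.5756; g_dust = -0.11/3.44 = -0.03198.
Total gain g = 0.54362.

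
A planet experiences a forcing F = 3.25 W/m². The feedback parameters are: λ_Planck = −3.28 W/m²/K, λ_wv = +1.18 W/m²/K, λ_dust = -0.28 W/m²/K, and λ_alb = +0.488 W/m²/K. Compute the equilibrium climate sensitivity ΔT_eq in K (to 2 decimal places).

Net feedback parameter λ = (−3.28) + (+1.18) + (-0.28) + (+0.488) = -1.892 W/m²/K.
ΔT = −F/λ = −3.25/(-1.892) = 1.72 K.

1.72 K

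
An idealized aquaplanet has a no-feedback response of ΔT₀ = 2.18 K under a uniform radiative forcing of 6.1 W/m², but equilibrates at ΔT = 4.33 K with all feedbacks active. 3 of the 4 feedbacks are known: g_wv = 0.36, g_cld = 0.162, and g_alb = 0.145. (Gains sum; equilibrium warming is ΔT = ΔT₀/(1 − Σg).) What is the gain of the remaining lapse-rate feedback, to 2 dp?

Amplification A = ΔT/ΔT₀ = 4.33/2.18 = 1.986.
Total gain g = 1 − 1/A = 1 − 1/1.986 = 0.4965.
Known gains sum to 0.36 + 0.162 + 0.145 = 0.667.
g_lr = 0.4965 − 0.667 = -0.17.

-0.17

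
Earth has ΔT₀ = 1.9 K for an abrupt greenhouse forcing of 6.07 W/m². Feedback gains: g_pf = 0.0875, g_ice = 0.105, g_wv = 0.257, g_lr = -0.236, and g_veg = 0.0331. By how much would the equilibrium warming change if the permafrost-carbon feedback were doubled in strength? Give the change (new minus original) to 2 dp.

0.33 K

Original: g = 0.2466, ΔT = 1.9/(1−0.2466) = 2.5219 K.
With doubled permafrost-carbon: g' = 0.3341, ΔT' = 1.9/(1−0.3341) = 2.8533 K.
Change = 2.8533 − 2.5219 = 0.33 K.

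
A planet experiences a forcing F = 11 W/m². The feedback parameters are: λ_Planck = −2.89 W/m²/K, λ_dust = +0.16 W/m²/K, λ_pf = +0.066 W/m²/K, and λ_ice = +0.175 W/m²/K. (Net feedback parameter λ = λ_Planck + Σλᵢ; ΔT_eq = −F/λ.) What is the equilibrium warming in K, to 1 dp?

Net feedback parameter λ = (−2.89) + (+0.16) + (+0.066) + (+0.175) = -2.489 W/m²/K.
ΔT = −F/λ = −11/(-2.489) = 4.4 K.

4.4 K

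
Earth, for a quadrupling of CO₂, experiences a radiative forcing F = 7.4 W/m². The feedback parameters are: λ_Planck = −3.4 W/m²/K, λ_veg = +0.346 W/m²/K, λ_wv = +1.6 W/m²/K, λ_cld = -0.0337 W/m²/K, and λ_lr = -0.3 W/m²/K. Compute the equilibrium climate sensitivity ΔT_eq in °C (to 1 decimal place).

Net feedback parameter λ = (−3.4) + (+0.346) + (+1.6) + (-0.0337) + (-0.3) = -1.7877 W/m²/K.
ΔT = −F/λ = −7.4/(-1.7877) = 4.1 °C.

4.1 °C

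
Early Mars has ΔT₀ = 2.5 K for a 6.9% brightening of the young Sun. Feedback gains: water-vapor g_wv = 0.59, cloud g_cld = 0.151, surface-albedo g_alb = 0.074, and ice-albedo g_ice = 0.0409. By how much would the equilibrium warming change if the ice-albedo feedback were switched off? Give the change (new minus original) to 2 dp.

Original: g = 0.8559, ΔT = 2.5/(1−0.8559) = 17.3491 K.
Without ice-albedo: g' = 0.815, ΔT' = 2.5/(1−0.815) = 13.5135 K.
Change = 13.5135 − 17.3491 = -3.84 K.

-3.84 K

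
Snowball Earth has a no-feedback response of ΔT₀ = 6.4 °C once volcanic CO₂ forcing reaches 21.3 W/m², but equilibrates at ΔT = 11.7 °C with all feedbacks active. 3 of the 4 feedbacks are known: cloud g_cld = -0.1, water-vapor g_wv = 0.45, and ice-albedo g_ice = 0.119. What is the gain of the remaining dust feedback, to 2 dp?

-0.02

Amplification A = ΔT/ΔT₀ = 11.7/6.4 = 1.828.
Total gain g = 1 − 1/A = 1 − 1/1.828 = 0.453.
Known gains sum to -0.1 + 0.45 + 0.119 = 0.469.
g_dust = 0.453 − 0.469 = -0.02.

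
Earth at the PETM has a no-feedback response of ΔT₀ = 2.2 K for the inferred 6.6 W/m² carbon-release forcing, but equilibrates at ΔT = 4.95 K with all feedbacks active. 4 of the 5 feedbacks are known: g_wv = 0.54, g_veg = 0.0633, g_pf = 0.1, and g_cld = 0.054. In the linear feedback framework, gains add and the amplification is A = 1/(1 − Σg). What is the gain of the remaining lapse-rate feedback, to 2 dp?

Amplification A = ΔT/ΔT₀ = 4.95/2.2 = 2.25.
Total gain g = 1 − 1/A = 1 − 1/2.25 = 0.5556.
Known gains sum to 0.54 + 0.0633 + 0.1 + 0.054 = 0.7573.
g_lr = 0.5556 − 0.7573 = -0.20.

-0.20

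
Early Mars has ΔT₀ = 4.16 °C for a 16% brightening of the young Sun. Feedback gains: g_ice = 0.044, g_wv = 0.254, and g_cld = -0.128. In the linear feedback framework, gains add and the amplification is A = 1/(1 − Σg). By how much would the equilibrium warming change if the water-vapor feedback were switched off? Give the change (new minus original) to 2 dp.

Original: g = 0.17, ΔT = 4.16/(1−0.17) = 5.0120 °C.
Without water-vapor: g' = -0.084, ΔT' = 4.16/(1+0.084) = 3.8376 °C.
Change = 3.8376 − 5.0120 = -1.17 °C.

-1.17 °C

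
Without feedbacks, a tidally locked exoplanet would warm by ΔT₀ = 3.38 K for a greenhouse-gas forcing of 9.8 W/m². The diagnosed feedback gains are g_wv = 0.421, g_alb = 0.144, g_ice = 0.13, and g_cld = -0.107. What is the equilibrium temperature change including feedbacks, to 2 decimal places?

Total gain g = 0.421 + 0.144 + 0.13 − 0.107 = 0.588.
Amplification A = 1/(1 − 0.588) = 2.427.
ΔT = 3.38 × 2.427 = 8.20 K.

8.20 K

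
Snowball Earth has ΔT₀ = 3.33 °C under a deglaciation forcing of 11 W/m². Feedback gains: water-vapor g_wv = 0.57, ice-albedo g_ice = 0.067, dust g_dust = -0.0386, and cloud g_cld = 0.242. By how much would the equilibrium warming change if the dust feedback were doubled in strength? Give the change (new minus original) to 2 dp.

Original: g = 0.8404, ΔT = 3.33/(1−0.8404) = 20.8647 °C.
With doubled dust: g' = 0.8018, ΔT' = 3.33/(1−0.8018) = 16.8012 °C.
Change = 16.8012 − 20.8647 = -4.06 °C.

-4.06 °C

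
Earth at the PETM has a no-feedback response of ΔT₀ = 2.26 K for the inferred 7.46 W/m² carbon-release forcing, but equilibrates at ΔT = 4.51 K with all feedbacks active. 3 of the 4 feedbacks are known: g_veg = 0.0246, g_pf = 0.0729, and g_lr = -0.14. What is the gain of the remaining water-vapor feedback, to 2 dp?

0.54

Amplification A = ΔT/ΔT₀ = 4.51/2.26 = 1.996.
Total gain g = 1 − 1/A = 1 − 1/1.996 = 0.499.
Known gains sum to 0.0246 + 0.0729 − 0.14 = -0.0425.
g_wv = 0.499 + 0.0425 = 0.54.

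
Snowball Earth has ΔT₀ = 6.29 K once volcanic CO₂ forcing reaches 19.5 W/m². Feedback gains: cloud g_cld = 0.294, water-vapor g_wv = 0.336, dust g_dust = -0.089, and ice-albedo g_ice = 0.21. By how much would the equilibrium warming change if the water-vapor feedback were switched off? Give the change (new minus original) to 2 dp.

-14.51 K

Original: g = 0.751, ΔT = 6.29/(1−0.751) = 25.2610 K.
Without water-vapor: g' = 0.415, ΔT' = 6.29/(1−0.415) = 10.7521 K.
Change = 10.7521 − 25.2610 = -14.51 K.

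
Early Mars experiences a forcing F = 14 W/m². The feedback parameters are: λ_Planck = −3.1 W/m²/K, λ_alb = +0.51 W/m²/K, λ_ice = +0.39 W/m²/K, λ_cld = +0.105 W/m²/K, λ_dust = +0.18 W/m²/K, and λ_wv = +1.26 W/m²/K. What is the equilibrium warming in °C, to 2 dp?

Net feedback parameter λ = (−3.1) + (+0.51) + (+0.39) + (+0.105) + (+0.18) + (+1.26) = -0.655 W/m²/K.
ΔT = −F/λ = −14/(-0.655) = 21.37 °C.

21.37 °C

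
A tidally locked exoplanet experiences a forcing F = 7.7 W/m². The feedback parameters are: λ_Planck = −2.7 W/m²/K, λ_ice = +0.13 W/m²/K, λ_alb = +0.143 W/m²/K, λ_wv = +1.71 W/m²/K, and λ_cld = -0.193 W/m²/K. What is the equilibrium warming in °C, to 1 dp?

8.5 °C

Net feedback parameter λ = (−2.7) + (+0.13) + (+0.143) + (+1.71) + (-0.193) = -0.91 W/m²/K.
ΔT = −F/λ = −7.7/(-0.91) = 8.5 °C.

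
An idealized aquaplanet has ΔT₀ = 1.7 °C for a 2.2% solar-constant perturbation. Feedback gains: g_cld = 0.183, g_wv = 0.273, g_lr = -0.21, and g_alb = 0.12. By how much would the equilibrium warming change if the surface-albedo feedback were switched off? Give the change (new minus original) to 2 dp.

Original: g = 0.366, ΔT = 1.7/(1−0.366) = 2.6814 °C.
Without surface-albedo: g' = 0.246, ΔT' = 1.7/(1−0.246) = 2.2546 °C.
Change = 2.2546 − 2.6814 = -0.43 °C.

-0.43 °C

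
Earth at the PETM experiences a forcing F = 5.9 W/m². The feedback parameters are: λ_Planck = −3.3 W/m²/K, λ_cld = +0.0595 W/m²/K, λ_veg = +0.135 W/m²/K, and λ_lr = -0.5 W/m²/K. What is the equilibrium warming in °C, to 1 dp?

1.6 °C

Net feedback parameter λ = (−3.3) + (+0.0595) + (+0.135) + (-0.5) = -3.6055 W/m²/K.
ΔT = −F/λ = −5.9/(-3.6055) = 1.6 °C.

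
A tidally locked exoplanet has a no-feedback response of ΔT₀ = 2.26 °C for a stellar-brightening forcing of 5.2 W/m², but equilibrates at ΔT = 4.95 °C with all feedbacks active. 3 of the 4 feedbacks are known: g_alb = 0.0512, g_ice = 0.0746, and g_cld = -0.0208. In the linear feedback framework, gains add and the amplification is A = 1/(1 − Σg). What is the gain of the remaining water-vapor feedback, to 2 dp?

0.44

Amplification A = ΔT/ΔT₀ = 4.95/2.26 = 2.19.
Total gain g = 1 − 1/A = 1 − 1/2.19 = 0.5434.
Known gains sum to 0.0512 + 0.0746 − 0.0208 = 0.105.
g_wv = 0.5434 − 0.105 = 0.44.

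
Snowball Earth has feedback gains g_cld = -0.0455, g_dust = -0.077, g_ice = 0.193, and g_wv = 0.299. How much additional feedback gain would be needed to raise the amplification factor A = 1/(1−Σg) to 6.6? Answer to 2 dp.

0.48

Current total gain = 0.3695.
Target gain for A = 6.6: g* = 1 − 1/6.6 = 0.8485.
Additional gain needed = 0.8485 − 0.3695 = 0.48.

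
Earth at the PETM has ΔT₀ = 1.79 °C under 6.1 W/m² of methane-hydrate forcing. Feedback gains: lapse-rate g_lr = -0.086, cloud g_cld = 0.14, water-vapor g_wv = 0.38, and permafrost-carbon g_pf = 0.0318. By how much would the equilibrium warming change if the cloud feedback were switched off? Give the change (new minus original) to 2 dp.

Original: g = 0.4658, ΔT = 1.79/(1−0.4658) = 3.3508 °C.
Without cloud: g' = 0.3258, ΔT' = 1.79/(1−0.3258) = 2.6550 °C.
Change = 2.6550 − 3.3508 = -0.70 °C.

-0.70 °C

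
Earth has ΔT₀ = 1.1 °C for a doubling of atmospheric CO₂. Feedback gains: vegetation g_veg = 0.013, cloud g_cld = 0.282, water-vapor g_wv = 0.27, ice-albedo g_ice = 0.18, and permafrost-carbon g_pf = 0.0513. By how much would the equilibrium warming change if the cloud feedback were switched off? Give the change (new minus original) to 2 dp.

-3.14 °C

Original: g = 0.7963, ΔT = 1.1/(1−0.7963) = 5.4001 °C.
Without cloud: g' = 0.5143, ΔT' = 1.1/(1−0.5143) = 2.2648 °C.
Change = 2.2648 − 5.4001 = -3.14 °C.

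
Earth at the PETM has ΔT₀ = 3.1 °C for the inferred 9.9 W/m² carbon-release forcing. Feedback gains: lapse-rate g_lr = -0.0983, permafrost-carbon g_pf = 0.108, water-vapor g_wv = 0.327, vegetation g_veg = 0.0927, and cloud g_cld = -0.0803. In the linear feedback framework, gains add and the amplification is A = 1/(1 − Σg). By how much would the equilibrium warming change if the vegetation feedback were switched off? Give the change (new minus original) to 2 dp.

-0.59 °C

Original: g = 0.3491, ΔT = 3.1/(1−0.3491) = 4.7626 °C.
Without vegetation: g' = 0.2564, ΔT' = 3.1/(1−0.2564) = 4.1689 °C.
Change = 4.1689 − 4.7626 = -0.59 °C.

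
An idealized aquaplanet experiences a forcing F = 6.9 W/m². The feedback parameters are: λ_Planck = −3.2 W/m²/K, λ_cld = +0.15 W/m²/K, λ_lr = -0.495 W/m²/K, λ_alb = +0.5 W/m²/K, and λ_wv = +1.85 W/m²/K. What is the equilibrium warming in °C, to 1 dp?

5.8 °C

Net feedback parameter λ = (−3.2) + (+0.15) + (-0.495) + (+0.5) + (+1.85) = -1.195 W/m²/K.
ΔT = −F/λ = −6.9/(-1.195) = 5.8 °C.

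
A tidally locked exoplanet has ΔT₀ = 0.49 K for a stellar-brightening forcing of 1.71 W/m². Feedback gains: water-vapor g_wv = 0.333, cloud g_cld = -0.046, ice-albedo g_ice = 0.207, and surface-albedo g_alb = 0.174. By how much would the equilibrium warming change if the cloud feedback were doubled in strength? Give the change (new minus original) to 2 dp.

-0.18 K

Original: g = 0.668, ΔT = 0.49/(1−0.668) = 1.4759 K.
With doubled cloud: g' = 0.622, ΔT' = 0.49/(1−0.622) = 1.2963 K.
Change = 1.2963 − 1.4759 = -0.18 K.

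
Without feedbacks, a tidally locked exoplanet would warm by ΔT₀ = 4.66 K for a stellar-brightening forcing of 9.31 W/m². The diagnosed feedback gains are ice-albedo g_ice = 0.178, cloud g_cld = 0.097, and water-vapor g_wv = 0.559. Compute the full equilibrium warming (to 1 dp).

28.1 K

Total gain g = 0.178 + 0.097 + 0.559 = 0.834.
Amplification A = 1/(1 − 0.834) = 6.024.
ΔT = 4.66 × 6.024 = 28.1 K.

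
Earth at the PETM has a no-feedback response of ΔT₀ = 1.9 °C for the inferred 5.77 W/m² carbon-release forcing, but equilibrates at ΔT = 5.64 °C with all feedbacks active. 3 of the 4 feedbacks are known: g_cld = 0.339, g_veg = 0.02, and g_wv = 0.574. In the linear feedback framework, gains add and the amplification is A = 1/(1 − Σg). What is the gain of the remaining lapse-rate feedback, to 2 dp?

-0.27

Amplification A = ΔT/ΔT₀ = 5.64/1.9 = 2.968.
Total gain g = 1 − 1/A = 1 − 1/2.968 = 0.6631.
Known gains sum to 0.339 + 0.02 + 0.574 = 0.933.
g_lr = 0.6631 − 0.933 = -0.27.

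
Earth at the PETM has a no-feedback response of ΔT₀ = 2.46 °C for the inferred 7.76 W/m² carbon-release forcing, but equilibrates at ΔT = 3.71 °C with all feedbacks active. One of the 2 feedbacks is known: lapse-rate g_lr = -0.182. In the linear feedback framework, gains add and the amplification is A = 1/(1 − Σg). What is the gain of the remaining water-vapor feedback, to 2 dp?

Amplification A = ΔT/ΔT₀ = 3.71/2.46 = 1.508.
Total gain g = 1 − 1/A = 1 − 1/1.508 = 0.3369.
The known gain is -0.182.
g_wv = 0.3369 + 0.182 = 0.52.

0.52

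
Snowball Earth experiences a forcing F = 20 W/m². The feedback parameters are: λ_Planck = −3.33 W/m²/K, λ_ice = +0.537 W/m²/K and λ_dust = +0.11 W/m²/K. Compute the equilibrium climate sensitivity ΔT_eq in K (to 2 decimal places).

Net feedback parameter λ = (−3.33) + (+0.537) + (+0.11) = -2.683 W/m²/K.
ΔT = −F/λ = −20/(-2.683) = 7.45 K.

7.45 K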